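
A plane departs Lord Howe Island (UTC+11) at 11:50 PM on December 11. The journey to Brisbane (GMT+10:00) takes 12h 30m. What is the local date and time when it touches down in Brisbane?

11:20 AM on Dec 12

Brisbane is 1:00 behind Lord Howe Island.
After 12 hours and 30 minutes it is 12:20 PM (Dec 12) in Lord Howe Island.
Shift by the zone difference: 12:20 PM − 1:00 = 11:20 AM on Dec 12 in Brisbane.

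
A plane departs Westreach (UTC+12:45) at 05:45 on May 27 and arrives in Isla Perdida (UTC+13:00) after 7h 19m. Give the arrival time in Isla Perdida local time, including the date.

13:19 on May 27

Isla Perdida is 0:15 ahead of Westreach.
After 7 hours 19 minutes it is 13:04 in Westreach.
Shift by the zone difference: 13:04 + 0:15 = 13:19 on May 27 in Isla Perdida.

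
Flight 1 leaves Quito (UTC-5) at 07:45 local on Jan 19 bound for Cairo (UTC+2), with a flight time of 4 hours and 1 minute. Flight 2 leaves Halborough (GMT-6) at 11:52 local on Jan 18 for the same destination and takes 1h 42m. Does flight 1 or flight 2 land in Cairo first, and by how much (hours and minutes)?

Flight 1 in UTC: 07:45 + 5:00 = 12:45 on Jan 19.
+4 hours and 1 minute → arrive 16:46 UTC on Jan 19.
Flight 2 in UTC: 11:52 + 6:00 = 17:52 on Jan 18.
+1 hour and 42 minutes → arrive 19:34 UTC on Jan 18.
Flight 2 lands earlier by 21 hours 12 minutes.

the second, by 21 hours 12 minutes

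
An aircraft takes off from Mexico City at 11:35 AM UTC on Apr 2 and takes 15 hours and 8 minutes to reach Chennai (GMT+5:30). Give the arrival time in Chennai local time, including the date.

Departure is given in UTC: 11:35 AM on Apr 2.
Add 15 hours 8 minutes → 2:43 AM UTC (Apr 3).
Chennai is UTC+5:30: 2:43 AM + 5:30 = 8:13 AM on Apr 3.

8:13 AM on Apr 3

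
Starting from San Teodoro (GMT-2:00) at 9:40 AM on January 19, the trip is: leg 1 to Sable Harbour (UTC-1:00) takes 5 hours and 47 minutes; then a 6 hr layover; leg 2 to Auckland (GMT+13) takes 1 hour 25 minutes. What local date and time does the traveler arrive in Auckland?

1:52 PM on January 20

Convert departure to UTC: 9:40 AM + 2:00 = 11:40 AM UTC on Jan 19.
Add 5 hours 47 minutes leg 1 → 5:27 PM UTC.
Add 6 hours layover in Sable Harbour → 11:27 PM UTC.
Add 1 hour and 25 minutes leg 2 → 12:52 AM UTC (Jan 20).
Auckland is UTC+13:00, so local arrival = 12:52 AM + 13:00 = 1:52 PM on Jan 20.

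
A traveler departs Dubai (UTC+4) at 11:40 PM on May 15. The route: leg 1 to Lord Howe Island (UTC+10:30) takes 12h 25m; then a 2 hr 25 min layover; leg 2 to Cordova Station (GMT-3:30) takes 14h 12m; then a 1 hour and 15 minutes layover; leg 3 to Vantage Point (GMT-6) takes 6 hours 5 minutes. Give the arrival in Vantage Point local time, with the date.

Convert departure to UTC: 11:40 PM − 4:00 = 7:40 PM UTC on May 15.
Add 12 hours and 25 minutes leg 1 → 8:05 AM UTC (May 16).
Add 2 hours and 25 minutes layover in Lord Howe Island → 10:30 AM UTC.
Add 14 hours 12 minutes leg 2 → 12:42 AM UTC (May 17).
Add 1 hour 15 minutes layover in Cordova Station → 1:57 AM UTC.
Add 6 hours 5 minutes leg 3 → 8:02 AM UTC.
Vantage Point is UTC−6:00, so local arrival = 8:02 AM − 6:00 = 2:02 AM on May 17.

2:02 AM on May 17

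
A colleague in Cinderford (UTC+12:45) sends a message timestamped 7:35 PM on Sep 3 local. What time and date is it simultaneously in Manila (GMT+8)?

In UTC: 7:35 PM − 12:45 = 6:50 AM on Sep 3.
Manila is UTC+8:00: 6:50 AM + 8:00 = 2:50 PM on Sep 3.

2:50 PM on Sep 3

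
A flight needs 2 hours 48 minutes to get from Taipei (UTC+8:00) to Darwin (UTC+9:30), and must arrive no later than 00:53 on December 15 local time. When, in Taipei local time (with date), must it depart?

20:35 on December 14

Target arrival in UTC: 00:53 − 9:30 = 15:23 on Dec 14.
Subtract 2 hours and 48 minutes → departure 12:35 UTC on Dec 14.
Taipei is UTC+8:00: 12:35 + 8:00 = 20:35 on Dec 14.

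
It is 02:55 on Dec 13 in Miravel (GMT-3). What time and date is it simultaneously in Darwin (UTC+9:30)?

Darwin is 12:30 ahead of Miravel.
Shift by the zone difference: 02:55 + 12:30 = 15:25 on Dec 13 in Darwin.

15:25 on Dec 13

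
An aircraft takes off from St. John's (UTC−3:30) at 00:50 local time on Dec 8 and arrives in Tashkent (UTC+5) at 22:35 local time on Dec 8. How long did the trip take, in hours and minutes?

Tashkent is 8:30 ahead of St. John's.
Clock-face elapsed time (ignoring zones) is 21 hours 45 minutes.
Actual elapsed = 21 hours 45 minutes − 8:30 = 13 hours 15 minutes.

13 hours 15 minutes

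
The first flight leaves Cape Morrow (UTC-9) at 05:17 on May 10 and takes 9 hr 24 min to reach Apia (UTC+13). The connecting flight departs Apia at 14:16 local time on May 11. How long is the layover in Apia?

1 hour 35 minutes

Convert departure to UTC: 05:17 + 9:00 = 14:17 UTC on May 10.
Add 9 hours 24 minutes flight time → 23:41 UTC.
Apia is UTC+13:00, so local arrival = 23:41 + 13:00 = 12:41 on May 11.
Layover = 14:16 − 12:41 = 1 hour 35 minutes.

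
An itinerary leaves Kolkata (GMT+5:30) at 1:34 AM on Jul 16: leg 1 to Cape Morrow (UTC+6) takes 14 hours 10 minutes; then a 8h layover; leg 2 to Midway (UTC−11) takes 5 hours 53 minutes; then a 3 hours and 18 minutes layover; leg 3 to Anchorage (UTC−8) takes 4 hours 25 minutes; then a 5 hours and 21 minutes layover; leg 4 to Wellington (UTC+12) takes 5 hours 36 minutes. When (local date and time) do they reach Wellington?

6:47 AM on July 18

Convert departure to UTC: 1:34 AM − 5:30 = 8:04 PM UTC on Jul 15.
Add 14 hours 10 minutes leg 1 → 10:14 AM UTC (Jul 16).
Add 8 hours layover in Cape Morrow → 6:14 PM UTC.
Add 5 hours 53 minutes leg 2 → 12:07 AM UTC (Jul 17).
Add 3 hours 18 minutes layover in Midway → 3:25 AM UTC.
Add 4 hours 25 minutes leg 3 → 7:50 AM UTC.
Add 5 hours and 21 minutes layover in Anchorage → 1:11 PM UTC.
Add 5 hours 36 minutes leg 4 → 6:47 PM UTC.
Wellington is UTC+12:00, so local arrival = 6:47 PM + 12:00 = 6:47 AM on Jul 18.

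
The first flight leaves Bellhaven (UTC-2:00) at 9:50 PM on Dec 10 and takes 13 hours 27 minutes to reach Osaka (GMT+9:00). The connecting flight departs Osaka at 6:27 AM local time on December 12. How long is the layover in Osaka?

8 hours 10 minutes

Convert departure to UTC: 9:50 PM + 2:00 = 11:50 PM UTC on Dec 10.
Add 13 hours 27 minutes flight time → 1:17 PM UTC (Dec 11).
Osaka is UTC+9:00, so local arrival = 1:17 PM + 9:00 = 10:17 PM on Dec 11.
Layover = 6:27 AM − 10:17 PM (+1 day) = 8 hours 10 minutes.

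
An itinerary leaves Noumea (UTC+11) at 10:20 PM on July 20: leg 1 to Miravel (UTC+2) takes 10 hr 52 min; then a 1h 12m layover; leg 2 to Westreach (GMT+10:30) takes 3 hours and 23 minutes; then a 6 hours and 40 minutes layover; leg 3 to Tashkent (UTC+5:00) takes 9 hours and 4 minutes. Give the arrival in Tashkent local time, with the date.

11:31 PM on July 21

Convert departure to UTC: 10:20 PM − 11:00 = 11:20 AM UTC on Jul 20.
Add 10 hours and 52 minutes leg 1 → 10:12 PM UTC.
Add 1 hour and 12 minutes layover in Miravel → 11:24 PM UTC.
Add 3 hours and 23 minutes leg 2 → 2:47 AM UTC (Jul 21).
Add 6 hours 40 minutes layover in Westreach → 9:27 AM UTC.
Add 9 hours 4 minutes leg 3 → 6:31 PM UTC.
Tashkent is UTC+5:00, so local arrival = 6:31 PM + 5:00 = 11:31 PM on Jul 21.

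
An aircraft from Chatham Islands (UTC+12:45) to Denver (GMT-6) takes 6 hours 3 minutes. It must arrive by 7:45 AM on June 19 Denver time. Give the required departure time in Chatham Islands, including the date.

Target arrival in UTC: 7:45 AM + 6:00 = 1:45 PM on Jun 19.
Subtract 6 hours 3 minutes → departure 7:42 AM UTC on Jun 19.
Chatham Islands is UTC+12:45: 7:42 AM + 12:45 = 8:27 PM on Jun 19.

8:27 PM on June 19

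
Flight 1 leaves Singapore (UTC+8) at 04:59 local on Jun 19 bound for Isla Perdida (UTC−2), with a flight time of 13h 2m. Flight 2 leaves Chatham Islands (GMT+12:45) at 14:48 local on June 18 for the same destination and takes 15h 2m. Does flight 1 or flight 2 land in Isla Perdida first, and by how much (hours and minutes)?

Flight 1 in UTC: 04:59 − 8:00 = 20:59 on Jun 18.
+13 hours and 2 minutes → arrive 10:01 UTC on Jun 19.
Flight 2 in UTC: 14:48 − 12:45 = 02:03 on Jun 18.
+15 hours and 2 minutes → arrive 17:05 UTC on Jun 18.
Flight 2 lands earlier by 16 hours 56 minutes.

the second, by 16 hours 56 minutes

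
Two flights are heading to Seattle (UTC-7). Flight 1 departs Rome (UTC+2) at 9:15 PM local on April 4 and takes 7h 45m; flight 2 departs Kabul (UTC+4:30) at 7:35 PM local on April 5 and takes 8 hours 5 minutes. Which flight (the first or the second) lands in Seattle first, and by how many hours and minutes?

the first, by 20 hours 10 minutes

Flight 1 in UTC: 9:15 PM − 2:00 = 7:15 PM on Apr 4.
+7 hours 45 minutes → arrive 3:00 AM UTC on Apr 5.
Flight 2 in UTC: 7:35 PM − 4:30 = 3:05 PM on Apr 5.
+8 hours 5 minutes → arrive 11:10 PM UTC on Apr 5.
Flight 1 lands earlier by 20 hours 10 minutes.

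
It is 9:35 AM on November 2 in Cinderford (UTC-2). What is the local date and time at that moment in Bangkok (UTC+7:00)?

6:35 PM on November 2

Bangkok is 9:00 ahead of Cinderford.
Shift by the zone difference: 9:35 AM + 9:00 = 6:35 PM on Nov 2 in Bangkok.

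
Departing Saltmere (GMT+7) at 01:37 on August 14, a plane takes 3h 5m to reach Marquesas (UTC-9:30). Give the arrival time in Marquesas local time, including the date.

Convert departure to UTC: 01:37 − 7:00 = 18:37 UTC on Aug 13.
Add 3 hours 5 minutes travel time → 21:42 UTC.
Marquesas is UTC−9:30, so local arrival = 21:42 − 9:30 = 12:12 on Aug 13.

12:12 on August 13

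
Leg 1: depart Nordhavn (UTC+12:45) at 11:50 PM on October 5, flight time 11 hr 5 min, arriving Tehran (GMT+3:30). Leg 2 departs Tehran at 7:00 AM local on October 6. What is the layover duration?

Convert departure to UTC: 11:50 PM − 12:45 = 11:05 AM UTC on Oct 5.
Add 11 hours 5 minutes flight time → 10:10 PM UTC.
Tehran is UTC+3:30, so local arrival = 10:10 PM + 3:30 = 1:40 AM on Oct 6.
Layover = 7:00 AM − 1:40 AM = 5 hours 20 minutes.

5 hours 20 minutes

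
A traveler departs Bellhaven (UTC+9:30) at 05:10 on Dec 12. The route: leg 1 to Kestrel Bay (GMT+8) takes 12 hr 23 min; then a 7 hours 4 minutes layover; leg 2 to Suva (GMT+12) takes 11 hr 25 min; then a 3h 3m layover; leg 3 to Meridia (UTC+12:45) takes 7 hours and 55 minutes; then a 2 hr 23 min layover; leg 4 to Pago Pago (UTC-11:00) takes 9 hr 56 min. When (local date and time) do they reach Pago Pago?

14:49 on December 13

Convert departure to UTC: 05:10 − 9:30 = 19:40 UTC on Dec 11.
Add 12 hours and 23 minutes leg 1 → 08:03 UTC (Dec 12).
Add 7 hours 4 minutes layover in Kestrel Bay → 15:07 UTC.
Add 11 hours and 25 minutes leg 2 → 02:32 UTC (Dec 13).
Add 3 hours 3 minutes layover in Suva → 05:35 UTC.
Add 7 hours 55 minutes leg 3 → 13:30 UTC.
Add 2 hours and 23 minutes layover in Meridia → 15:53 UTC.
Add 9 hours and 56 minutes leg 4 → 01:49 UTC (Dec 14).
Pago Pago is UTC−11:00, so local arrival = 01:49 − 11:00 = 14:49 on Dec 13.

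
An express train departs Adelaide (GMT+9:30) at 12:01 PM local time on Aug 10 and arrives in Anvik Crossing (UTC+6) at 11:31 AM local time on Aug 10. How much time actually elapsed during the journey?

Departure in UTC: 12:01 PM − 9:30 = 2:31 AM on Aug 10.
Arrival in UTC: 11:31 AM − 6:00 = 5:31 AM on Aug 10.
Elapsed = 5:31 AM − 2:31 AM = 3 hours.

3 hours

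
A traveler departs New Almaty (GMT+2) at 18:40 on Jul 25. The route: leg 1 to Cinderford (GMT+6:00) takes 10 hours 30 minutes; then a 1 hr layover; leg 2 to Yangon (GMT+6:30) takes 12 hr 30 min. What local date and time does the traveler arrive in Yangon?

23:10 on July 26

Convert departure to UTC: 18:40 − 2:00 = 16:40 UTC on Jul 25.
Add 10 hours 30 minutes leg 1 → 03:10 UTC (Jul 26).
Add 1 hour layover in Cinderford → 04:10 UTC.
Add 12 hours and 30 minutes leg 2 → 16:40 UTC.
Yangon is UTC+6:30, so local arrival = 16:40 + 6:30 = 23:10 on Jul 26.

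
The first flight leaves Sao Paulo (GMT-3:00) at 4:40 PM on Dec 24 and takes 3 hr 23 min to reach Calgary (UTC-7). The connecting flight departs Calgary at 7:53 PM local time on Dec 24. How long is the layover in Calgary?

Convert departure to UTC: 4:40 PM + 3:00 = 7:40 PM UTC on Dec 24.
Add 3 hours and 23 minutes flight time → 11:03 PM UTC.
Calgary is UTC−7:00, so local arrival = 11:03 PM − 7:00 = 4:03 PM on Dec 24.
Layover = 7:53 PM − 4:03 PM = 3 hours 50 minutes.

3 hours 50 minutes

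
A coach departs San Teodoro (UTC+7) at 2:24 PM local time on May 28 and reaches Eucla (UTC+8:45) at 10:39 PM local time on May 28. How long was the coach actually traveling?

Departure in UTC: 2:24 PM − 7:00 = 7:24 AM on May 28.
Arrival in UTC: 10:39 PM − 8:45 = 1:54 PM on May 28.
Elapsed = 1:54 PM − 7:24 AM = 6 hours 30 minutes.

6 hours 30 minutes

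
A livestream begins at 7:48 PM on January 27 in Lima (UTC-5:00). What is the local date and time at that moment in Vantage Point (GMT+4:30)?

In UTC: 7:48 PM + 5:00 = 12:48 AM on Jan 28.
Vantage Point is UTC+4:30: 12:48 AM + 4:30 = 5:18 AM on Jan 28.

5:18 AM on Jan 28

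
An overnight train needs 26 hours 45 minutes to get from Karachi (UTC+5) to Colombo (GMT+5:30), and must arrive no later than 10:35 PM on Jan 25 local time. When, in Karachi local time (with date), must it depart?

7:20 PM on Jan 24

Target arrival in UTC: 10:35 PM − 5:30 = 5:05 PM on Jan 25.
Subtract 26 hours and 45 minutes → departure 2:20 PM UTC on Jan 24.
Karachi is UTC+5:00: 2:20 PM + 5:00 = 7:20 PM on Jan 24.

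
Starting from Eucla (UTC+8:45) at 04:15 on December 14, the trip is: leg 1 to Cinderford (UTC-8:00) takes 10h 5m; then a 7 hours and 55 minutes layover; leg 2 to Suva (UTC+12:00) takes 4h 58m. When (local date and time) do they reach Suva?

06:28 on December 15

Convert departure to UTC: 04:15 − 8:45 = 19:30 UTC on Dec 13.
Add 10 hours and 5 minutes leg 1 → 05:35 UTC (Dec 14).
Add 7 hours 55 minutes layover in Cinderford → 13:30 UTC.
Add 4 hours and 58 minutes leg 2 → 18:28 UTC.
Suva is UTC+12:00, so local arrival = 18:28 + 12:00 = 06:28 on Dec 15.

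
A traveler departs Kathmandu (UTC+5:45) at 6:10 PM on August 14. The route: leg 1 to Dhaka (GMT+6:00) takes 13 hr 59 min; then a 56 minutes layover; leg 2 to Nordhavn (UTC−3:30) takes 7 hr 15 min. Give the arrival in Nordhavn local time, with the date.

Convert departure to UTC: 6:10 PM − 5:45 = 12:25 PM UTC on Aug 14.
Add 13 hours 59 minutes leg 1 → 2:24 AM UTC (Aug 15).
Add 56 minutes layover in Dhaka → 3:20 AM UTC.
Add 7 hours 15 minutes leg 2 → 10:35 AM UTC.
Nordhavn is UTC−3:30, so local arrival = 10:35 AM − 3:30 = 7:05 AM on Aug 15.

7:05 AM on August 15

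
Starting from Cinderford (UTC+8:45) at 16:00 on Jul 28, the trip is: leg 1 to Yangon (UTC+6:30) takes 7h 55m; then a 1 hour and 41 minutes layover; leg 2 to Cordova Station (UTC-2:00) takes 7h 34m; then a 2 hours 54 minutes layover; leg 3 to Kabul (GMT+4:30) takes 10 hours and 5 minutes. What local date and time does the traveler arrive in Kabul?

Convert departure to UTC: 16:00 − 8:45 = 07:15 UTC on Jul 28.
Add 7 hours and 55 minutes leg 1 → 15:10 UTC.
Add 1 hour 41 minutes layover in Yangon → 16:51 UTC.
Add 7 hours and 34 minutes leg 2 → 00:25 UTC (Jul 29).
Add 2 hours 54 minutes layover in Cordova Station → 03:19 UTC.
Add 10 hours 5 minutes leg 3 → 13:24 UTC.
Kabul is UTC+4:30, so local arrival = 13:24 + 4:30 = 17:54 on Jul 29.

17:54 on July 29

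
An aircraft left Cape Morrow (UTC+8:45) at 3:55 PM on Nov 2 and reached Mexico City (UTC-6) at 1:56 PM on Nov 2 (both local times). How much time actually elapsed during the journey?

Departure in UTC: 3:55 PM − 8:45 = 7:10 AM on Nov 2.
Arrival in UTC: 1:56 PM + 6:00 = 7:56 PM on Nov 2.
Elapsed = 7:56 PM − 7:10 AM = 12 hours 46 minutes.

12 hours 46 minutes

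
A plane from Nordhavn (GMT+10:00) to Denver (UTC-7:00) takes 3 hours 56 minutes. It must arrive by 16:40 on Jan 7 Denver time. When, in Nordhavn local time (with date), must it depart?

Target arrival in UTC: 16:40 + 7:00 = 23:40 on Jan 7.
Subtract 3 hours 56 minutes → departure 19:44 UTC on Jan 7.
Nordhavn is UTC+10:00: 19:44 + 10:00 = 05:44 on Jan 8.

05:44 on Jan 8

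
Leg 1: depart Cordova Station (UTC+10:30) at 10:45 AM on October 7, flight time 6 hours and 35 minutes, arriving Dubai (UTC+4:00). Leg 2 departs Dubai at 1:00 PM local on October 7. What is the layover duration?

2 hours 10 minutes

Convert departure to UTC: 10:45 AM − 10:30 = 12:15 AM UTC on Oct 7.
Add 6 hours 35 minutes flight time → 6:50 AM UTC.
Dubai is UTC+4:00, so local arrival = 6:50 AM + 4:00 = 10:50 AM on Oct 7.
Layover = 1:00 PM − 10:50 AM = 2 hours 10 minutes.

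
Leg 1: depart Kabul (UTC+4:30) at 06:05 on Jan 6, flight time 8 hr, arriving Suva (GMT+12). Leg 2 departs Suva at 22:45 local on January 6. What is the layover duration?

Convert departure to UTC: 06:05 − 4:30 = 01:35 UTC on Jan 6.
Add 8 hours flight time → 09:35 UTC.
Suva is UTC+12:00, so local arrival = 09:35 + 12:00 = 21:35 on Jan 6.
Layover = 22:45 − 21:35 = 1 hour 10 minutes.

1 hour 10 minutes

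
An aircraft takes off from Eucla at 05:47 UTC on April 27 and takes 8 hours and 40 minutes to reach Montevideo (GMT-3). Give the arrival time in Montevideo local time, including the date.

Departure is given in UTC: 05:47 on Apr 27.
Add 8 hours and 40 minutes → 14:27 UTC.
Montevideo is UTC−3:00: 14:27 − 3:00 = 11:27 on Apr 27.

11:27 on April 27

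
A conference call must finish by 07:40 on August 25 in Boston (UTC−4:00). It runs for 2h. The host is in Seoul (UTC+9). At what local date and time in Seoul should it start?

18:40 on August 25

Target end time in UTC: 07:40 + 4:00 = 11:40 on Aug 25.
Subtract 2 hours → start 09:40 UTC on Aug 25.
Seoul is UTC+9:00: 09:40 + 9:00 = 18:40 on Aug 25.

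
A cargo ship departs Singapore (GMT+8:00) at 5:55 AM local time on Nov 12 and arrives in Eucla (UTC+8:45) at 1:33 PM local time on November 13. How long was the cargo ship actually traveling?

30 hours 53 minutes

Eucla is 0:45 ahead of Singapore.
Clock-face elapsed time (ignoring zones) is 31 hours 38 minutes.
Actual elapsed = 31 hours 38 minutes − 0:45 = 30 hours 53 minutes.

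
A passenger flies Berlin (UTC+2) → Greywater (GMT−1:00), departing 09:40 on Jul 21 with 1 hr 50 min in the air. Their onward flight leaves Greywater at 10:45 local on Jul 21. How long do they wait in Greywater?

2 hours 15 minutes

Convert departure to UTC: 09:40 − 2:00 = 07:40 UTC on Jul 21.
Add 1 hour 50 minutes flight time → 09:30 UTC.
Greywater is UTC−1:00, so local arrival = 09:30 − 1:00 = 08:30 on Jul 21.
Layover = 10:45 − 08:30 = 2 hours 15 minutes.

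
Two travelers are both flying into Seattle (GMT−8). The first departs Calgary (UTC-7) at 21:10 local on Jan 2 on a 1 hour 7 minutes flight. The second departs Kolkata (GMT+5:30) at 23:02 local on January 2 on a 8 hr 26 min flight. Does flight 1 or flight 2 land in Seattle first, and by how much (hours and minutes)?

the second, by 3 hours 19 minutes

Flight 1 in UTC: 21:10 + 7:00 = 04:10 on Jan 3.
+1 hour and 7 minutes → arrive 05:17 UTC on Jan 3.
Flight 2 in UTC: 23:02 − 5:30 = 17:32 on Jan 2.
+8 hours and 26 minutes → arrive 01:58 UTC on Jan 3.
Flight 2 lands earlier by 3 hours 19 minutes.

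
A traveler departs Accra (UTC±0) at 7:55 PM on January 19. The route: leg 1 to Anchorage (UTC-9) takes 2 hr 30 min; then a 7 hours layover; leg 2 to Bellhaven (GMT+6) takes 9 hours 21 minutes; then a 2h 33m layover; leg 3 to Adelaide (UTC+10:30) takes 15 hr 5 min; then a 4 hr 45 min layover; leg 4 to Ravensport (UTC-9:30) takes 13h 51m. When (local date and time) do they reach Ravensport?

Accra is at UTC+0, so departure is already 7:55 PM UTC on Jan 19.
Add 2 hours 30 minutes leg 1 → 10:25 PM UTC.
Add 7 hours layover in Anchorage → 5:25 AM UTC (Jan 20).
Add 9 hours and 21 minutes leg 2 → 2:46 PM UTC.
Add 2 hours and 33 minutes layover in Bellhaven → 5:19 PM UTC.
Add 15 hours and 5 minutes leg 3 → 8:24 AM UTC (Jan 21).
Add 4 hours 45 minutes layover in Adelaide → 1:09 PM UTC.
Add 13 hours 51 minutes leg 4 → 3:00 AM UTC (Jan 22).
Ravensport is UTC−9:30, so local arrival = 3:00 AM − 9:30 = 5:30 PM on Jan 21.

5:30 PM on January 21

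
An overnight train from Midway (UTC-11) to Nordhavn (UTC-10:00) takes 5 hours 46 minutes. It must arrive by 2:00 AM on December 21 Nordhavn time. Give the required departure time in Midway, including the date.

Target arrival in UTC: 2:00 AM + 10:00 = 12:00 PM on Dec 21.
Subtract 5 hours 46 minutes → departure 6:14 AM UTC on Dec 21.
Midway is UTC−11:00: 6:14 AM − 11:00 = 7:14 PM on Dec 20.

7:14 PM on December 20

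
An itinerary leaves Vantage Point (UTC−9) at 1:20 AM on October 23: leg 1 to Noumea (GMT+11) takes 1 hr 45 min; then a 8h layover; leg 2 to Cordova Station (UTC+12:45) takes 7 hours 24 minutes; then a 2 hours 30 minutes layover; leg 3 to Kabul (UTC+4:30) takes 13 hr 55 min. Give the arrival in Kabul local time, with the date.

Convert departure to UTC: 1:20 AM + 9:00 = 10:20 AM UTC on Oct 23.
Add 1 hour 45 minutes leg 1 → 12:05 PM UTC.
Add 8 hours layover in Noumea → 8:05 PM UTC.
Add 7 hours 24 minutes leg 2 → 3:29 AM UTC (Oct 24).
Add 2 hours 30 minutes layover in Cordova Station → 5:59 AM UTC.
Add 13 hours and 55 minutes leg 3 → 7:54 PM UTC.
Kabul is UTC+4:30, so local arrival = 7:54 PM + 4:30 = 12:24 AM on Oct 25.

12:24 AM on Oct 25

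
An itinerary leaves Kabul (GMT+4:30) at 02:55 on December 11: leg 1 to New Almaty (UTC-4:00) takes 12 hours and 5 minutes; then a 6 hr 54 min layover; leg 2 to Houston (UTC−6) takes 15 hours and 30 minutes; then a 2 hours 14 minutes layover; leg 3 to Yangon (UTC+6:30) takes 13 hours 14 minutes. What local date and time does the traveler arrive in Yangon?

06:52 on Dec 13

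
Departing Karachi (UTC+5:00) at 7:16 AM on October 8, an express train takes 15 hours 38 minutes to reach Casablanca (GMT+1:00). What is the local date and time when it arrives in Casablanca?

Convert departure to UTC: 7:16 AM − 5:00 = 2:16 AM UTC on Oct 8.
Add 15 hours and 38 minutes travel time → 5:54 PM UTC.
Casablanca is UTC+1:00, so local arrival = 5:54 PM + 1:00 = 6:54 PM on Oct 8.

6:54 PM on October 8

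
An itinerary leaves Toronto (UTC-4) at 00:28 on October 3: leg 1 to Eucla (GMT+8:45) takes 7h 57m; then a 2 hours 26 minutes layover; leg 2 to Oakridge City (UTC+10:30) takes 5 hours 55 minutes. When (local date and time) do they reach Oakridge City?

Convert departure to UTC: 00:28 + 4:00 = 04:28 UTC on Oct 3.
Add 7 hours 57 minutes leg 1 → 12:25 UTC.
Add 2 hours and 26 minutes layover in Eucla → 14:51 UTC.
Add 5 hours and 55 minutes leg 2 → 20:46 UTC.
Oakridge City is UTC+10:30, so local arrival = 20:46 + 10:30 = 07:16 on Oct 4.

07:16 on October 4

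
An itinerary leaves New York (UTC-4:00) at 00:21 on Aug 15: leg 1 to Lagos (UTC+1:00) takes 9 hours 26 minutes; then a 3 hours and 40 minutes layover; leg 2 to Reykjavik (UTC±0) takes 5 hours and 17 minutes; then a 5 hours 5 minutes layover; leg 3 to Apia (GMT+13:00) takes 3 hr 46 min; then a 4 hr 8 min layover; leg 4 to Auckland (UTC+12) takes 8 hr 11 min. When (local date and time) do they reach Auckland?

07:54 on August 17

Convert departure to UTC: 00:21 + 4:00 = 04:21 UTC on Aug 15.
Add 9 hours 26 minutes leg 1 → 13:47 UTC.
Add 3 hours 40 minutes layover in Lagos → 17:27 UTC.
Add 5 hours 17 minutes leg 2 → 22:44 UTC.
Add 5 hours and 5 minutes layover in Reykjavik → 03:49 UTC (Aug 16).
Add 3 hours 46 minutes leg 3 → 07:35 UTC.
Add 4 hours 8 minutes layover in Apia → 11:43 UTC.
Add 8 hours and 11 minutes leg 4 → 19:54 UTC.
Auckland is UTC+12:00, so local arrival = 19:54 + 12:00 = 07:54 on Aug 17.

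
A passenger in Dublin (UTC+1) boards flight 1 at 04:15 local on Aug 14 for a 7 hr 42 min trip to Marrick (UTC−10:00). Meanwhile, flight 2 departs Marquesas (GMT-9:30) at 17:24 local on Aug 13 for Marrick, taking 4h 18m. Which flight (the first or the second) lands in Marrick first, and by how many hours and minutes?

the second, by 3 hours 45 minutes

Flight 1 in UTC: 04:15 − 1:00 = 03:15 on Aug 14.
+7 hours and 42 minutes → arrive 10:57 UTC on Aug 14.
Flight 2 in UTC: 17:24 + 9:30 = 02:54 on Aug 14.
+4 hours and 18 minutes → arrive 07:12 UTC on Aug 14.
Flight 2 lands earlier by 3 hours 45 minutes.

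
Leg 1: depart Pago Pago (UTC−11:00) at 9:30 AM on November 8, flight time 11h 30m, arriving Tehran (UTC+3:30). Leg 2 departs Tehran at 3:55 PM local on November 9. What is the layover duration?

Convert departure to UTC: 9:30 AM + 11:00 = 8:30 PM UTC on Nov 8.
Add 11 hours 30 minutes flight time → 8:00 AM UTC (Nov 9).
Tehran is UTC+3:30, so local arrival = 8:00 AM + 3:30 = 11:30 AM on Nov 9.
Layover = 3:55 PM − 11:30 AM = 4 hours 25 minutes.

4 hours 25 minutes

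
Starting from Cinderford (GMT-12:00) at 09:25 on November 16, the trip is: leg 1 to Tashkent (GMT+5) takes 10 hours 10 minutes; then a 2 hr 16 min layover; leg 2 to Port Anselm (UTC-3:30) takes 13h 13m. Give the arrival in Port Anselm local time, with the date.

19:34 on November 17

Convert departure to UTC: 09:25 + 12:00 = 21:25 UTC on Nov 16.
Add 10 hours 10 minutes leg 1 → 07:35 UTC (Nov 17).
Add 2 hours 16 minutes layover in Tashkent → 09:51 UTC.
Add 13 hours 13 minutes leg 2 → 23:04 UTC.
Port Anselm is UTC−3:30, so local arrival = 23:04 − 3:30 = 19:34 on Nov 17.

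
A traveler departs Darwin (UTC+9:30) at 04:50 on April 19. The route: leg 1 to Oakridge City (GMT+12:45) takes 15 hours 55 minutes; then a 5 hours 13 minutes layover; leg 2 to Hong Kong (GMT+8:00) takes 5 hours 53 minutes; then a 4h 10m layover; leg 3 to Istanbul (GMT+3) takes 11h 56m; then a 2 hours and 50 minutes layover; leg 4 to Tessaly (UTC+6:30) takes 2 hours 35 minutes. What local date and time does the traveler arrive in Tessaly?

Convert departure to UTC: 04:50 − 9:30 = 19:20 UTC on Apr 18.
Add 15 hours and 55 minutes leg 1 → 11:15 UTC (Apr 19).
Add 5 hours and 13 minutes layover in Oakridge City → 16:28 UTC.
Add 5 hours and 53 minutes leg 2 → 22:21 UTC.
Add 4 hours and 10 minutes layover in Hong Kong → 02:31 UTC (Apr 20).
Add 11 hours 56 minutes leg 3 → 14:27 UTC.
Add 2 hours and 50 minutes layover in Istanbul → 17:17 UTC.
Add 2 hours 35 minutes leg 4 → 19:52 UTC.
Tessaly is UTC+6:30, so local arrival = 19:52 + 6:30 = 02:22 on Apr 21.

02:22 on April 21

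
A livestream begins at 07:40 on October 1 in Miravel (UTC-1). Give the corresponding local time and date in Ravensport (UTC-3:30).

05:10 on October 1

Ravensport is 2:30 behind Miravel.
Shift by the zone difference: 07:40 − 2:30 = 05:10 on Oct 1 in Ravensport.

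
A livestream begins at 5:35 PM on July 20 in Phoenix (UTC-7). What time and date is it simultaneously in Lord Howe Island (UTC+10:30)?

11:05 AM on Jul 21

In UTC: 5:35 PM + 7:00 = 12:35 AM on Jul 21.
Lord Howe Island is UTC+10:30: 12:35 AM + 10:30 = 11:05 AM on Jul 21.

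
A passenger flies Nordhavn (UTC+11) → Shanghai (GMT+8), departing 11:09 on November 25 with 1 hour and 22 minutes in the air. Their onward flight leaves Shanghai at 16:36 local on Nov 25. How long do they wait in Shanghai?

Convert departure to UTC: 11:09 − 11:00 = 00:09 UTC on Nov 25.
Add 1 hour and 22 minutes flight time → 01:31 UTC.
Shanghai is UTC+8:00, so local arrival = 01:31 + 8:00 = 09:31 on Nov 25.
Layover = 16:36 − 09:31 = 7 hours 5 minutes.

7 hours 5 minutes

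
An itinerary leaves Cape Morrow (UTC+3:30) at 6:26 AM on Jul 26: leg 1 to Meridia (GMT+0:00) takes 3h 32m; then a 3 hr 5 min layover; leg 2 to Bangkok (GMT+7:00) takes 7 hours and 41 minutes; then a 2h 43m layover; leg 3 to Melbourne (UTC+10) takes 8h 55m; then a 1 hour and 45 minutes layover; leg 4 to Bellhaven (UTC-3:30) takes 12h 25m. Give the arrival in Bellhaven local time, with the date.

3:32 PM on Jul 27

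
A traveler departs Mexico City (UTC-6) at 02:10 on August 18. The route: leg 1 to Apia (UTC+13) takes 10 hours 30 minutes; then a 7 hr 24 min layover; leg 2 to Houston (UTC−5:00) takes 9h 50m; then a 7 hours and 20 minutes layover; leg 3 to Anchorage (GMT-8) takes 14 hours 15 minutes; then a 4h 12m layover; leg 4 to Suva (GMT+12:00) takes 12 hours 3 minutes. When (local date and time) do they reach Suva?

Convert departure to UTC: 02:10 + 6:00 = 08:10 UTC on Aug 18.
Add 10 hours 30 minutes leg 1 → 18:40 UTC.
Add 7 hours 24 minutes layover in Apia → 02:04 UTC (Aug 19).
Add 9 hours and 50 minutes leg 2 → 11:54 UTC.
Add 7 hours and 20 minutes layover in Houston → 19:14 UTC.
Add 14 hours and 15 minutes leg 3 → 09:29 UTC (Aug 20).
Add 4 hours and 12 minutes layover in Anchorage → 13:41 UTC.
Add 12 hours and 3 minutes leg 4 → 01:44 UTC (Aug 21).
Suva is UTC+12:00, so local arrival = 01:44 + 12:00 = 13:44 on Aug 21.

13:44 on Aug 21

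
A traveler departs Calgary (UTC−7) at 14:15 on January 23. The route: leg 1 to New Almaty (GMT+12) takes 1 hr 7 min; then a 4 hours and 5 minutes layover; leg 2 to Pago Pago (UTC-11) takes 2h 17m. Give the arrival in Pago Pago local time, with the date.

17:44 on January 23

Convert departure to UTC: 14:15 + 7:00 = 21:15 UTC on Jan 23.
Add 1 hour 7 minutes leg 1 → 22:22 UTC.
Add 4 hours 5 minutes layover in New Almaty → 02:27 UTC (Jan 24).
Add 2 hours 17 minutes leg 2 → 04:44 UTC.
Pago Pago is UTC−11:00, so local arrival = 04:44 − 11:00 = 17:44 on Jan 23.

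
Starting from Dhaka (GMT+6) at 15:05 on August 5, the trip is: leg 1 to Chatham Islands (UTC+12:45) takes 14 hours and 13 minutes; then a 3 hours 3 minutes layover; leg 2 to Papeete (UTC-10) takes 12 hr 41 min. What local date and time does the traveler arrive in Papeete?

Convert departure to UTC: 15:05 − 6:00 = 09:05 UTC on Aug 5.
Add 14 hours 13 minutes leg 1 → 23:18 UTC.
Add 3 hours 3 minutes layover in Chatham Islands → 02:21 UTC (Aug 6).
Add 12 hours and 41 minutes leg 2 → 15:02 UTC.
Papeete is UTC−10:00, so local arrival = 15:02 − 10:00 = 05:02 on Aug 6.

05:02 on August 6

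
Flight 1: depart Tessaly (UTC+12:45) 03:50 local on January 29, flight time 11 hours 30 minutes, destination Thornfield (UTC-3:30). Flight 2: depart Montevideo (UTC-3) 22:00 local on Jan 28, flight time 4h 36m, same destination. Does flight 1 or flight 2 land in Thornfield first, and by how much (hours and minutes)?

Flight 1 in UTC: 03:50 − 12:45 = 15:05 on Jan 28.
+11 hours 30 minutes → arrive 02:35 UTC on Jan 29.
Flight 2 in UTC: 22:00 + 3:00 = 01:00 on Jan 29.
+4 hours and 36 minutes → arrive 05:36 UTC on Jan 29.
Flight 1 lands earlier by 3 hours 1 minute.

the first, by 3 hours 1 minute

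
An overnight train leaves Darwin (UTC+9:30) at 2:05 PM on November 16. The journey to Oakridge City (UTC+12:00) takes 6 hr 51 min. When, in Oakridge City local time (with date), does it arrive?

Convert departure to UTC: 2:05 PM − 9:30 = 4:35 AM UTC on Nov 16.
Add 6 hours 51 minutes travel time → 11:26 AM UTC.
Oakridge City is UTC+12:00, so local arrival = 11:26 AM + 12:00 = 11:26 PM on Nov 16.

11:26 PM on Nov 16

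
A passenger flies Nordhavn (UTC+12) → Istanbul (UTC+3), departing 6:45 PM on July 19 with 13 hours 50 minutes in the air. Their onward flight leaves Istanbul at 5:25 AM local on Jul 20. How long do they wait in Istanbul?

5 hours 50 minutes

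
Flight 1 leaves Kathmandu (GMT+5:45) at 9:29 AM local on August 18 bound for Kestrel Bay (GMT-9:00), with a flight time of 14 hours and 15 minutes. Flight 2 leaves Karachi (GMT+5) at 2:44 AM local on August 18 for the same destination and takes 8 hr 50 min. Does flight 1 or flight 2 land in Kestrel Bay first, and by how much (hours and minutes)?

Flight 1 in UTC: 9:29 AM − 5:45 = 3:44 AM on Aug 18.
+14 hours and 15 minutes → arrive 5:59 PM UTC on Aug 18.
Flight 2 in UTC: 2:44 AM − 5:00 = 9:44 PM on Aug 17.
+8 hours 50 minutes → arrive 6:34 AM UTC on Aug 18.
Flight 2 lands earlier by 11 hours 25 minutes.

the second, by 11 hours 25 minutes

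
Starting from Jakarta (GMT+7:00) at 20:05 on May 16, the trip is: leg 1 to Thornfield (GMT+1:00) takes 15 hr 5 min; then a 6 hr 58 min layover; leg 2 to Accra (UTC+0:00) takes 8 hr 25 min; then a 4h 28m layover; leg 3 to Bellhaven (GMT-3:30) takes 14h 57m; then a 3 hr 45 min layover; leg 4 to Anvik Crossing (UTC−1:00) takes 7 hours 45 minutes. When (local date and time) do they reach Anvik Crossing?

01:28 on May 19

Convert departure to UTC: 20:05 − 7:00 = 13:05 UTC on May 16.
Add 15 hours and 5 minutes leg 1 → 04:10 UTC (May 17).
Add 6 hours and 58 minutes layover in Thornfield → 11:08 UTC.
Add 8 hours 25 minutes leg 2 → 19:33 UTC.
Add 4 hours and 28 minutes layover in Accra → 00:01 UTC (May 18).
Add 14 hours and 57 minutes leg 3 → 14:58 UTC.
Add 3 hours 45 minutes layover in Bellhaven → 18:43 UTC.
Add 7 hours 45 minutes leg 4 → 02:28 UTC (May 19).
Anvik Crossing is UTC−1:00, so local arrival = 02:28 − 1:00 = 01:28 on May 19.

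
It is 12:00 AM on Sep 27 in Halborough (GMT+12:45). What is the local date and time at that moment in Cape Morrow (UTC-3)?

In UTC: 12:00 AM − 12:45 = 11:15 AM on Sep 26.
Cape Morrow is UTC−3:00: 11:15 AM − 3:00 = 8:15 AM on Sep 26.

8:15 AM on September 26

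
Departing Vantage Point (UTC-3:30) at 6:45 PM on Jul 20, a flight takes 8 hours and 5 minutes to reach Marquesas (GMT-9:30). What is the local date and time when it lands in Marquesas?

8:50 PM on July 20

Convert departure to UTC: 6:45 PM + 3:30 = 10:15 PM UTC on Jul 20.
Add 8 hours 5 minutes travel time → 6:20 AM UTC (Jul 21).
Marquesas is UTC−9:30, so local arrival = 6:20 AM − 9:30 = 8:50 PM on Jul 20.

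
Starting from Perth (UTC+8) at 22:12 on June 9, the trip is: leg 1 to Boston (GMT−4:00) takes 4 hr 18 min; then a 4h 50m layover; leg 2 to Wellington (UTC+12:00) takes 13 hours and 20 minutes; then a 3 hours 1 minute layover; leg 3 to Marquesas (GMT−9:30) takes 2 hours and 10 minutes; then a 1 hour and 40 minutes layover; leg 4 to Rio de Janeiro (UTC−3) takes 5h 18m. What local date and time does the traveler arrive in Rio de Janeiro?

21:49 on June 10

Convert departure to UTC: 22:12 − 8:00 = 14:12 UTC on Jun 9.
Add 4 hours and 18 minutes leg 1 → 18:30 UTC.
Add 4 hours 50 minutes layover in Boston → 23:20 UTC.
Add 13 hours and 20 minutes leg 2 → 12:40 UTC (Jun 10).
Add 3 hours 1 minute layover in Wellington → 15:41 UTC.
Add 2 hours 10 minutes leg 3 → 17:51 UTC.
Add 1 hour 40 minutes layover in Marquesas → 19:31 UTC.
Add 5 hours 18 minutes leg 4 → 00:49 UTC (Jun 11).
Rio de Janeiro is UTC−3:00, so local arrival = 00:49 − 3:00 = 21:49 on Jun 10.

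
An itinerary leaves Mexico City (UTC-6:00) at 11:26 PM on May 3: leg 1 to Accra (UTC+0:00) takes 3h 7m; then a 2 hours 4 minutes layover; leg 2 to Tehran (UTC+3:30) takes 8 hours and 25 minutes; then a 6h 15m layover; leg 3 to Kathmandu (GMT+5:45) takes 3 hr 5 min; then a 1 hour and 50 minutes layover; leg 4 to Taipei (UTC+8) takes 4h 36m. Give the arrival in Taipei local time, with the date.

6:48 PM on May 5

Convert departure to UTC: 11:26 PM + 6:00 = 5:26 AM UTC on May 4.
Add 3 hours and 7 minutes leg 1 → 8:33 AM UTC.
Add 2 hours 4 minutes layover in Accra → 10:37 AM UTC.
Add 8 hours and 25 minutes leg 2 → 7:02 PM UTC.
Add 6 hours and 15 minutes layover in Tehran → 1:17 AM UTC (May 5).
Add 3 hours and 5 minutes leg 3 → 4:22 AM UTC.
Add 1 hour 50 minutes layover in Kathmandu → 6:12 AM UTC.
Add 4 hours and 36 minutes leg 4 → 10:48 AM UTC.
Taipei is UTC+8:00, so local arrival = 10:48 AM + 8:00 = 6:48 PM on May 5.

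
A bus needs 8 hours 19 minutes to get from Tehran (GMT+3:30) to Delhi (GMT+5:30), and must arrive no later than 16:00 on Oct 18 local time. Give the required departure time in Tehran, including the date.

Target arrival in UTC: 16:00 − 5:30 = 10:30 on Oct 18.
Subtract 8 hours and 19 minutes → departure 02:11 UTC on Oct 18.
Tehran is UTC+3:30: 02:11 + 3:30 = 05:41 on Oct 18.

05:41 on October 18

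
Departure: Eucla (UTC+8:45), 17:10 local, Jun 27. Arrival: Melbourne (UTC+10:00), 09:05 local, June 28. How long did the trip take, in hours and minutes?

Melbourne is 1:15 ahead of Eucla.
Clock-face elapsed time (ignoring zones) is 15 hours 55 minutes.
Actual elapsed = 15 hours 55 minutes − 1:15 = 14 hours 40 minutes.

14 hours 40 minutes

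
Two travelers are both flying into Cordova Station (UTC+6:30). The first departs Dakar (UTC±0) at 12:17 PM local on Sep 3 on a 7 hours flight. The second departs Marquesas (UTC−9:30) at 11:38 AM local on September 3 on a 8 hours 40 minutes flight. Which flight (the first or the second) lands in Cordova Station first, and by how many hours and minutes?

the first, by 10 hours 31 minutes

Flight 1 departs at 12:17 PM UTC (Sep 3).
+7 hours → arrive 7:17 PM UTC on Sep 3.
Flight 2 in UTC: 11:38 AM + 9:30 = 9:08 PM on Sep 3.
+8 hours 40 minutes → arrive 5:48 AM UTC on Sep 4.
Flight 1 lands earlier by 10 hours 31 minutes.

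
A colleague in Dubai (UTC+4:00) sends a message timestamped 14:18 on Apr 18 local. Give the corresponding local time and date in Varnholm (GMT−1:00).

09:18 on April 18

In UTC: 14:18 − 4:00 = 10:18 on Apr 18.
Varnholm is UTC−1:00: 10:18 − 1:00 = 09:18 on Apr 18.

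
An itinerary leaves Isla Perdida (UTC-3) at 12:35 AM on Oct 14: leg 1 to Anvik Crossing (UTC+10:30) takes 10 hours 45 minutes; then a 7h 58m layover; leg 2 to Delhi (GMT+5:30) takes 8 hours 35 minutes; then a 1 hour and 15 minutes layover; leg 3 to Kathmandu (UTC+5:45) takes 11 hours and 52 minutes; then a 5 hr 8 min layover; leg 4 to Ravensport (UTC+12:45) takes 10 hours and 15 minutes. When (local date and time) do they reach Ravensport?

Convert departure to UTC: 12:35 AM + 3:00 = 3:35 AM UTC on Oct 14.
Add 10 hours and 45 minutes leg 1 → 2:20 PM UTC.
Add 7 hours and 58 minutes layover in Anvik Crossing → 10:18 PM UTC.
Add 8 hours 35 minutes leg 2 → 6:53 AM UTC (Oct 15).
Add 1 hour 15 minutes layover in Delhi → 8:08 AM UTC.
Add 11 hours 52 minutes leg 3 → 8:00 PM UTC.
Add 5 hours 8 minutes layover in Kathmandu → 1:08 AM UTC (Oct 16).
Add 10 hours and 15 minutes leg 4 → 11:23 AM UTC.
Ravensport is UTC+12:45, so local arrival = 11:23 AM + 12:45 = 12:08 AM on Oct 17.

12:08 AM on October 17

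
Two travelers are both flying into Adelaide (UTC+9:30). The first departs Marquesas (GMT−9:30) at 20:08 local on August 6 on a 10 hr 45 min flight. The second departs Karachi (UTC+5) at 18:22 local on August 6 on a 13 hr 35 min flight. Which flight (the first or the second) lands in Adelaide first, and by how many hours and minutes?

the second, by 13 hours 26 minutes

Flight 1 in UTC: 20:08 + 9:30 = 05:38 on Aug 7.
+10 hours and 45 minutes → arrive 16:23 UTC on Aug 7.
Flight 2 in UTC: 18:22 − 5:00 = 13:22 on Aug 6.
+13 hours 35 minutes → arrive 02:57 UTC on Aug 7.
Flight 2 lands earlier by 13 hours 26 minutes.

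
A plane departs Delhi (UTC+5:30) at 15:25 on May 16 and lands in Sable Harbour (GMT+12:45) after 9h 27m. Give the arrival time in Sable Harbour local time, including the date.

08:07 on May 17

Convert departure to UTC: 15:25 − 5:30 = 09:55 UTC on May 16.
Add 9 hours and 27 minutes travel time → 19:22 UTC.
Sable Harbour is UTC+12:45, so local arrival = 19:22 + 12:45 = 08:07 on May 17.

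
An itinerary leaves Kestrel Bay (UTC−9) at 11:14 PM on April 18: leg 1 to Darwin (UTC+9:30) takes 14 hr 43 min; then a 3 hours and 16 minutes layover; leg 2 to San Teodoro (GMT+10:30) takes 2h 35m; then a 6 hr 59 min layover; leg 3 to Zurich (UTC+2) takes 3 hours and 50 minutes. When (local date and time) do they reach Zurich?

5:37 PM on April 20

Convert departure to UTC: 11:14 PM + 9:00 = 8:14 AM UTC on Apr 19.
Add 14 hours 43 minutes leg 1 → 10:57 PM UTC.
Add 3 hours 16 minutes layover in Darwin → 2:13 AM UTC (Apr 20).
Add 2 hours and 35 minutes leg 2 → 4:48 AM UTC.
Add 6 hours 59 minutes layover in San Teodoro → 11:47 AM UTC.
Add 3 hours and 50 minutes leg 3 → 3:37 PM UTC.
Zurich is UTC+2:00, so local arrival = 3:37 PM + 2:00 = 5:37 PM on Apr 20.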